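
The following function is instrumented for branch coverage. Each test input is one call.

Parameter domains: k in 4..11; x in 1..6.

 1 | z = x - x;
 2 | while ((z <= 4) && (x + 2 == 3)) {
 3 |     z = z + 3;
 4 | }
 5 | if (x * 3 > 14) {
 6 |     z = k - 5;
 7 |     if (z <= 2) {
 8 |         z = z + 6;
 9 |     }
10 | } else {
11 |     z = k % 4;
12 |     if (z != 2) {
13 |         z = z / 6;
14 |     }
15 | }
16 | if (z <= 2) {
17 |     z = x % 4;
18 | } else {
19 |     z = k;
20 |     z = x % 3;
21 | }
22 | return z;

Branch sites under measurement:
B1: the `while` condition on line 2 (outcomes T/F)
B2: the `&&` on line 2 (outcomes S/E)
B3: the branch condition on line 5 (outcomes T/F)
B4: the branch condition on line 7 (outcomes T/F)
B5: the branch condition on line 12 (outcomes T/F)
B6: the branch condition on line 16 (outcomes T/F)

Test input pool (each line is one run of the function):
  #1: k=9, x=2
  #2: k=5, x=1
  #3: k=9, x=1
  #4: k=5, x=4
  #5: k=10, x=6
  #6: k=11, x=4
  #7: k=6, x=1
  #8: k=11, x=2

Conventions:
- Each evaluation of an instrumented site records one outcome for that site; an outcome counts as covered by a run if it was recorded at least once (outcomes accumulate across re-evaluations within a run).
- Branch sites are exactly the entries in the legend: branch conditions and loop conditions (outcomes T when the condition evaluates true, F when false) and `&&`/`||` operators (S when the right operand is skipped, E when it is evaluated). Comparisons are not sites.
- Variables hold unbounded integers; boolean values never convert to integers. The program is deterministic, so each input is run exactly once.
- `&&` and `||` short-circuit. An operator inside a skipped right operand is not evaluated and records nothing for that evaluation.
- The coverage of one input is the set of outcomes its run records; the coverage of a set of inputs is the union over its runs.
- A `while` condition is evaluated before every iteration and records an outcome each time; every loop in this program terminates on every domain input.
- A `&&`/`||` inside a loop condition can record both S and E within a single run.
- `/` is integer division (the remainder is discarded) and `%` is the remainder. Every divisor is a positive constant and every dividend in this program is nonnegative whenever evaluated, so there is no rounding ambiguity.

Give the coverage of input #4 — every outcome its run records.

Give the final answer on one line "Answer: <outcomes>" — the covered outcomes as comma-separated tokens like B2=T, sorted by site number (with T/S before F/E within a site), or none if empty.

Event log for input #4 (k=5, x=4):
  B2->E, B1->F, B3->F, B5->T, B6->T
as a set, this run covers: B1=F, B2=E, B3=F, B5=T, B6=T

Answer: B1=F, B2=E, B3=F, B5=T, B6=T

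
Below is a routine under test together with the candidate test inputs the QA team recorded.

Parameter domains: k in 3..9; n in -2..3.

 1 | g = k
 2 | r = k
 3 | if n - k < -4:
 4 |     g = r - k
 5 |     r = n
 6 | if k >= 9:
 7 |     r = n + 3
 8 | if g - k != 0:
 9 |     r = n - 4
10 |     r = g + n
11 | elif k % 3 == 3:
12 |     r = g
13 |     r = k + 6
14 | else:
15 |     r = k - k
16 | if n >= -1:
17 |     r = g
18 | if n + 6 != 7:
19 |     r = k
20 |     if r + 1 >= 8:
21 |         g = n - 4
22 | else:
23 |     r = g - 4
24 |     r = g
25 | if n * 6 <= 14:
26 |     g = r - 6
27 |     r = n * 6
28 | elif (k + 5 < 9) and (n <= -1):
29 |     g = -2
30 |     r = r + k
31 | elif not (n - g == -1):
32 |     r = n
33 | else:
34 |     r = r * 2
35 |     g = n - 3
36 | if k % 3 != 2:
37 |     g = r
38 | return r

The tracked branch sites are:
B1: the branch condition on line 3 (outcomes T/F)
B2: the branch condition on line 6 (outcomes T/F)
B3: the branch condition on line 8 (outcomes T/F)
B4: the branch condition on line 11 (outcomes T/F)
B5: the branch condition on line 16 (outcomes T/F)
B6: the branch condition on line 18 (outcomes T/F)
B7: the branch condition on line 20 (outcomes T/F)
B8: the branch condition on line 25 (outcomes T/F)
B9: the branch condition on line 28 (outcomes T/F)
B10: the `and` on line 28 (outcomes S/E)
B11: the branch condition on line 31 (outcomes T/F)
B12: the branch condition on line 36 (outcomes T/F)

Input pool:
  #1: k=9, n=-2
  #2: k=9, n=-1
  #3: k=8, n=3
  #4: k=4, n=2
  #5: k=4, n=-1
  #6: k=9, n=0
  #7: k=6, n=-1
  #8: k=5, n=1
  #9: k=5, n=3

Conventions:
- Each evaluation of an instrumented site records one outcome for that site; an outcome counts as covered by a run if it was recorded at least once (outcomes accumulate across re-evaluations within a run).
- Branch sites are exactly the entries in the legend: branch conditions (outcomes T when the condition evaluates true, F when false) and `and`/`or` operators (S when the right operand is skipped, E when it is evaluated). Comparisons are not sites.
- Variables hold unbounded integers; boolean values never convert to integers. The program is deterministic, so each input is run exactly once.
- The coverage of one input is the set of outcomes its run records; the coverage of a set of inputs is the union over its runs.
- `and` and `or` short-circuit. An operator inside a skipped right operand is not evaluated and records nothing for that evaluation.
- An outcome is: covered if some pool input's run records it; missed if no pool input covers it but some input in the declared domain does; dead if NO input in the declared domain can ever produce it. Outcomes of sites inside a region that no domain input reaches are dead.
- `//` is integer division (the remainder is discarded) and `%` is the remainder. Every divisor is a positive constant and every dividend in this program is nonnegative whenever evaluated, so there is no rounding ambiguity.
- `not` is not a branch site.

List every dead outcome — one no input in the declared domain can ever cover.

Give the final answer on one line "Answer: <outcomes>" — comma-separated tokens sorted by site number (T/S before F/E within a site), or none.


sweeping the full domain (42 inputs) for each outcome:
  B4=T: never recorded by any domain input -> dead
  B9=T: never recorded by any domain input -> dead
  reachable outcomes have witnesses, e.g. B1=T (e.g. k=3, n=-2), B1=F (e.g. k=3, n=-1), B2=T (e.g. k=9, n=-2), B2=F (e.g. k=3, n=-2)
Answer: B4=T, B9=T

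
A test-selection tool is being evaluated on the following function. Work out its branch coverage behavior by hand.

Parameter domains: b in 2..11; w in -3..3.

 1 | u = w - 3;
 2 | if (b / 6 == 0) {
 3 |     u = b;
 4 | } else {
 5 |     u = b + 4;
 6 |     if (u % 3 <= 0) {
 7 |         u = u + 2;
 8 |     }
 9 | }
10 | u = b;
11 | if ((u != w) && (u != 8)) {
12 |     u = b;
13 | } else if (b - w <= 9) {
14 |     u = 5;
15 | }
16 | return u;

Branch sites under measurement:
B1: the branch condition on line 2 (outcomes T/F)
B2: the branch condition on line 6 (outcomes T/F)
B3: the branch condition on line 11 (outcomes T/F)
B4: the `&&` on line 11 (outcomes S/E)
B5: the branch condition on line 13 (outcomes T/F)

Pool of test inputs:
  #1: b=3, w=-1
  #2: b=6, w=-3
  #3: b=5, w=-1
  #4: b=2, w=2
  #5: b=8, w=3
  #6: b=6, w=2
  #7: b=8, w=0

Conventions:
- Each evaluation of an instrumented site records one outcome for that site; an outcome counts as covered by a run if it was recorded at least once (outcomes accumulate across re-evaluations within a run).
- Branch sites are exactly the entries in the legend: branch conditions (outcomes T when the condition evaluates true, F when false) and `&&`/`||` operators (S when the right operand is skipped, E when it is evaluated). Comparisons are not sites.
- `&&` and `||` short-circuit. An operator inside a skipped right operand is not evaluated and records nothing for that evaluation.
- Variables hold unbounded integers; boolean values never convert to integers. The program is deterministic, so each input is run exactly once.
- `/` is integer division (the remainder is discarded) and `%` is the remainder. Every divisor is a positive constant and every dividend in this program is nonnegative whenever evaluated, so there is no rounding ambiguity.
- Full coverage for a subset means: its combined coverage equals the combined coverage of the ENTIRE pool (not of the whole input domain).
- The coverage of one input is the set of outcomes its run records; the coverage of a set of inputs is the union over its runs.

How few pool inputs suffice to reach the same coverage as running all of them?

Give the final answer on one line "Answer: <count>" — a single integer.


run #1 (b=3, w=-1) runs B1->T, B4->E, B3->T; records B1=T, B3=T, B4=E
run #2 (b=6, w=-3) runs B1->F, B2->F, B4->E, B3->T; records B1=F, B2=F, B3=T, B4=E
run #3 (b=5, w=-1) runs B1->T, B4->E, B3->T; records B1=T, B3=T, B4=E
run #4 (b=2, w=2) runs B1->T, B4->S, B3->F, B5->T; records B1=T, B3=F, B4=S, B5=T
run #5 (b=8, w=3) runs B1->F, B2->T, B4->E, B3->F, B5->T; records B1=F, B2=T, B3=F, B4=E, B5=T
run #6 (b=6, w=2) runs B1->F, B2->F, B4->E, B3->T; records B1=F, B2=F, B3=T, B4=E
run #7 (b=8, w=0) runs B1->F, B2->T, B4->E, B3->F, B5->T; records B1=F, B2=T, B3=F, B4=E, B5=T
union over all inputs: B1=T, B1=F, B2=T, B2=F, B3=T, B3=F, B4=S, B4=E, B5=T (9 outcomes)
checked all size-1 subsets: none covers 9 outcomes (max 5/9)
checked all size-2 subsets: none covers 9 outcomes (max 8/9)
inputs {2, 4, 5} (size 3) cover everything; no size-3 subset with a lexicographically smaller index list covers all 9
Answer: 3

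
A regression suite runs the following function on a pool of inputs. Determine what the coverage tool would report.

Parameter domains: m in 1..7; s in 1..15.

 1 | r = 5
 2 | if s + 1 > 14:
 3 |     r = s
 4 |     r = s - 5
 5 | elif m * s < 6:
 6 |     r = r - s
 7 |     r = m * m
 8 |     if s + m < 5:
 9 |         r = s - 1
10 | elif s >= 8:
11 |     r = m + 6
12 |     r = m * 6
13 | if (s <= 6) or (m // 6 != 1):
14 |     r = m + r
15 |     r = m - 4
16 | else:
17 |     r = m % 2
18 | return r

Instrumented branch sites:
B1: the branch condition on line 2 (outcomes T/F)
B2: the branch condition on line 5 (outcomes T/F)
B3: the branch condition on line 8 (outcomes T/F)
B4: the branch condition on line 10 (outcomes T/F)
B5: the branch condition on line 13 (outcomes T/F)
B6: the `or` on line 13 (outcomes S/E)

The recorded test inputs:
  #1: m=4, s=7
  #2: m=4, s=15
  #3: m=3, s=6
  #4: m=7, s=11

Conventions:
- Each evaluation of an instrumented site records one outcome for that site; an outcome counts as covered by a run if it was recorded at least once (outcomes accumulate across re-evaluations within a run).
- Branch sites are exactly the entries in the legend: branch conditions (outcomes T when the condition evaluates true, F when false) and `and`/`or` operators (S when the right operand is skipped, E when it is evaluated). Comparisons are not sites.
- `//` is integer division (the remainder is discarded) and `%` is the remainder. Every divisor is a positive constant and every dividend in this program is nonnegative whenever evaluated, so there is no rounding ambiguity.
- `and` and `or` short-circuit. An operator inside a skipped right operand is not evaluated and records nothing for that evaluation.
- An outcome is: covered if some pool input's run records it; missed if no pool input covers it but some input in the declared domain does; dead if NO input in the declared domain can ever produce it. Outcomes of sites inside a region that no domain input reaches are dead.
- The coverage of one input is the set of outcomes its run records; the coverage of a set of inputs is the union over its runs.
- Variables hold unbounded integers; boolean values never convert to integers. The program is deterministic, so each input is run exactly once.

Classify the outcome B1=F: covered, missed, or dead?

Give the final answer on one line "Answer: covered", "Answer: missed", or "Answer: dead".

B1=F is recorded by pool input(s) 1, 3, 4 -> covered

Answer: covered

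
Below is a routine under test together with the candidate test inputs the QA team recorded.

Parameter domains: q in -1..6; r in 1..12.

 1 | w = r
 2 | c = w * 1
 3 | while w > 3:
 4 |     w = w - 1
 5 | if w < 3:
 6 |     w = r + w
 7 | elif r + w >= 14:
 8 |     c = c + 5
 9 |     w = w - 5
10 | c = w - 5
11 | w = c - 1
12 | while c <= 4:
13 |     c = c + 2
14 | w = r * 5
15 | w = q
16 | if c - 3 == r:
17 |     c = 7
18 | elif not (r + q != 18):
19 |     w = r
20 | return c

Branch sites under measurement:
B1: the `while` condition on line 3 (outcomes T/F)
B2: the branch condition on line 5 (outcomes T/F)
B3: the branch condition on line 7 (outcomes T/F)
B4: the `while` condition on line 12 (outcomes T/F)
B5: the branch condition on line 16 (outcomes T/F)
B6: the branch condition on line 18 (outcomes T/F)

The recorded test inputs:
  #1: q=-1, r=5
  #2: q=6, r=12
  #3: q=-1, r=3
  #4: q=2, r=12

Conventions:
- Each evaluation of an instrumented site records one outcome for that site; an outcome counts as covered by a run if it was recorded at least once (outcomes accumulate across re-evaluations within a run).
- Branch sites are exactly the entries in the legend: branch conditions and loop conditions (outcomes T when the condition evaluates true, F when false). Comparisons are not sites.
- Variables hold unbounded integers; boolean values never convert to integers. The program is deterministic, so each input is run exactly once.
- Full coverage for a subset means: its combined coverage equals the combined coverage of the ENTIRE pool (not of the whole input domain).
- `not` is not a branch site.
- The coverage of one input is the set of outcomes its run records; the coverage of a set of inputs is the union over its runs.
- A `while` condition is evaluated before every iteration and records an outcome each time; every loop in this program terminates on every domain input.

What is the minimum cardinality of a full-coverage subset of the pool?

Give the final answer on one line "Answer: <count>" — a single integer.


input #1 (q=-1, r=5): covers B1=T, B1=F, B2=F, B3=F, B4=T, B4=F, B5=F, B6=F
input #2 (q=6, r=12): covers B1=T, B1=F, B2=F, B3=T, B4=T, B4=F, B5=F, B6=T
input #3 (q=-1, r=3): covers B1=F, B2=F, B3=F, B4=T, B4=F, B5=T
input #4 (q=2, r=12): covers B1=T, B1=F, B2=F, B3=T, B4=T, B4=F, B5=F, B6=F
the full pool covers 11 outcomes: B1=T, B1=F, B2=F, B3=T, B3=F, B4=T, B4=F, B5=T, B5=F, B6=T, B6=F
every size-1 subset falls short of the 11 outcomes (best: 8/11)
every size-2 subset falls short of the 11 outcomes (best: 10/11)
the canonical winner is {1, 2, 3}: size 3, full 11-outcome coverage, earliest index list among size-3 covers
Answer: 3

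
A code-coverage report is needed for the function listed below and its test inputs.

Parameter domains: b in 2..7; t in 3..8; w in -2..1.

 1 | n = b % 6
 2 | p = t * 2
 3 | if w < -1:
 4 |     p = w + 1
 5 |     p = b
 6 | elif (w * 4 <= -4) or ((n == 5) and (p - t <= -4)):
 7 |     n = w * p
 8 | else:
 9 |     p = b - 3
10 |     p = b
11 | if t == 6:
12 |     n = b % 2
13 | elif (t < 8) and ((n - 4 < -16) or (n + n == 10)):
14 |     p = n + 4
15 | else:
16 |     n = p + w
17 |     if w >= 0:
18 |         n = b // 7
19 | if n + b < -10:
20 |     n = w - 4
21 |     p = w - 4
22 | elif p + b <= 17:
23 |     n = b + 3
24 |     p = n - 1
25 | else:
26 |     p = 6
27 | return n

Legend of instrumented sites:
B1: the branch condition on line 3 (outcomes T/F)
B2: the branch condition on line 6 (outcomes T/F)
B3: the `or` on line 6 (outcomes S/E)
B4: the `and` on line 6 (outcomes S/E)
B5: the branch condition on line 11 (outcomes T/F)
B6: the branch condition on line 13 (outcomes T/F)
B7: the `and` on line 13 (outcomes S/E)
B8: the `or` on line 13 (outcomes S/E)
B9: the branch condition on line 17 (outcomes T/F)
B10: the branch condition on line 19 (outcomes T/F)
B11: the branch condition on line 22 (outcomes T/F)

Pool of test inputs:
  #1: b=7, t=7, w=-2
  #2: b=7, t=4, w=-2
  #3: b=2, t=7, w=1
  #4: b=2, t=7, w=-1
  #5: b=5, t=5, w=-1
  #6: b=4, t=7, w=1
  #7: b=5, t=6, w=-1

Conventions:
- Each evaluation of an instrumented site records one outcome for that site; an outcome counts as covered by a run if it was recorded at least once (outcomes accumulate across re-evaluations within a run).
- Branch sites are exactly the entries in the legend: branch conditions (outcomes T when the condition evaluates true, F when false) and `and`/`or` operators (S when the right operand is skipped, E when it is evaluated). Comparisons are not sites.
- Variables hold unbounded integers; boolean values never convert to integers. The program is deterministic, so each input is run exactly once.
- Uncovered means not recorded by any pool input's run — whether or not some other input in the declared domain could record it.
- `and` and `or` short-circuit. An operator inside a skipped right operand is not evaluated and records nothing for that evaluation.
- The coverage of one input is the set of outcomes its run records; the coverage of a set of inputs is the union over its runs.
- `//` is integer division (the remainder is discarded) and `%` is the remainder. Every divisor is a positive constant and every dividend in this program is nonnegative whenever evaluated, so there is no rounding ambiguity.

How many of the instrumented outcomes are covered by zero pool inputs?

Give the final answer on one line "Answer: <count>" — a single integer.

#1 (b=7, t=7, w=-2) -> covered: B1=T, B5=F, B6=F, B7=E, B8=E, B9=F, B10=F, B11=T
#2 (b=7, t=4, w=-2) -> covered: B1=T, B5=F, B6=F, B7=E, B8=E, B9=F, B10=F, B11=T
#3 (b=2, t=7, w=1) -> covered: B1=F, B2=F, B3=E, B4=S, B5=F, B6=F, B7=E, B8=E, B9=T, B10=F, B11=T
#4 (b=2, t=7, w=-1) -> covered: B1=F, B2=T, B3=S, B5=F, B6=T, B7=E, B8=S, B10=T
#5 (b=5, t=5, w=-1) -> covered: B1=F, B2=T, B3=S, B5=F, B6=F, B7=E, B8=E, B9=F, B10=F, B11=T
#6 (b=4, t=7, w=1) -> covered: B1=F, B2=F, B3=E, B4=S, B5=F, B6=F, B7=E, B8=E, B9=T, B10=F, B11=T
#7 (b=5, t=6, w=-1) -> covered: B1=F, B2=T, B3=S, B5=T, B10=F, B11=T
union over the pool: B1=T, B1=F, B2=T, B2=F, B3=S, B3=E, B4=S, B5=T, B5=F, B6=T, B6=F, B7=E, B8=S, B8=E, B9=T, B9=F, B10=T, B10=F, B11=T
uncovered (3 of 22): B4=E, B7=S, B11=F

Answer: 3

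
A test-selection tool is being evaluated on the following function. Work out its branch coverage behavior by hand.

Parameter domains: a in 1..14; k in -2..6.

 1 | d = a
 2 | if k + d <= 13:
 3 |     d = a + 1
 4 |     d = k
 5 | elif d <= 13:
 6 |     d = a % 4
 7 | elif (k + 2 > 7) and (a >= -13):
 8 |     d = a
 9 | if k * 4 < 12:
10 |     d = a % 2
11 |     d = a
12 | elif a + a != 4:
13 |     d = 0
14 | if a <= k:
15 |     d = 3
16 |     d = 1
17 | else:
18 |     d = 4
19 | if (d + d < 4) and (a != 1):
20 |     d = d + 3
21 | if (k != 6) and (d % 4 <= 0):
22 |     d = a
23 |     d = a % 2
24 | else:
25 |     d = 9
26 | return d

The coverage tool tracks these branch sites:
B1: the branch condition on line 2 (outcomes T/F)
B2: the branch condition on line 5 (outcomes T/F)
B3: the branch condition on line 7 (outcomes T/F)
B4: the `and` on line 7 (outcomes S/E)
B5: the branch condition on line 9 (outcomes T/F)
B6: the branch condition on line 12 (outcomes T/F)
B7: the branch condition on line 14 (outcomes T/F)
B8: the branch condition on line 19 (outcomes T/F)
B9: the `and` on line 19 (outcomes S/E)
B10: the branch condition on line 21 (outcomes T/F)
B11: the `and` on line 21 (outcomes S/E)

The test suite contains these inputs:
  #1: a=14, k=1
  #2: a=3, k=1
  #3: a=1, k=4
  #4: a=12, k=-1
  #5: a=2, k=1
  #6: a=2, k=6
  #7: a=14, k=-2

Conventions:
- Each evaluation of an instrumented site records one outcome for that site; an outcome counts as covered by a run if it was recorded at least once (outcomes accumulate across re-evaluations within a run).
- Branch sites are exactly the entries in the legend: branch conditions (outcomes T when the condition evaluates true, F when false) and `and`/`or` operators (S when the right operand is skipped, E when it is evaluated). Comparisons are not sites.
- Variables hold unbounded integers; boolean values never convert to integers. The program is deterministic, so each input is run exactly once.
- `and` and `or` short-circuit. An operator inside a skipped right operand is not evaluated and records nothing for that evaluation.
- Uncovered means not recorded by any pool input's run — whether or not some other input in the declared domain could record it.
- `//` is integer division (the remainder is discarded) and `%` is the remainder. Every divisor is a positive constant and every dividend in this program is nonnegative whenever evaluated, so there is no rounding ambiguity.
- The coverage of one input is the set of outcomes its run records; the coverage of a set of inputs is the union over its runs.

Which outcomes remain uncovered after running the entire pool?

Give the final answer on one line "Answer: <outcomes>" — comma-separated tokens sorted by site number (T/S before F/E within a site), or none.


input #1, a=14, k=1: events B1->F, B2->F, B4->S, B3->F, B5->T, B7->F, B9->S, B8->F, B11->E, B10->T; outcomes B1=F, B2=F, B3=F, B4=S, B5=T, B7=F, B8=F, B9=S, B10=T, B11=E
input #2, a=3, k=1: events B1->T, B5->T, B7->F, B9->S, B8->F, B11->E, B10->T; outcomes B1=T, B5=T, B7=F, B8=F, B9=S, B10=T, B11=E
input #3, a=1, k=4: events B1->T, B5->F, B6->T, B7->T, B9->E, B8->F, B11->E, B10->F; outcomes B1=T, B5=F, B6=T, B7=T, B8=F, B9=E, B10=F, B11=E
input #4, a=12, k=-1: events B1->T, B5->T, B7->F, B9->S, B8->F, B11->E, B10->T; outcomes B1=T, B5=T, B7=F, B8=F, B9=S, B10=T, B11=E
input #5, a=2, k=1: events B1->T, B5->T, B7->F, B9->S, B8->F, B11->E, B10->T; outcomes B1=T, B5=T, B7=F, B8=F, B9=S, B10=T, B11=E
input #6, a=2, k=6: events B1->T, B5->F, B6->F, B7->T, B9->E, B8->T, B11->S, B10->F; outcomes B1=T, B5=F, B6=F, B7=T, B8=T, B9=E, B10=F, B11=S
input #7, a=14, k=-2: events B1->T, B5->T, B7->F, B9->S, B8->F, B11->E, B10->T; outcomes B1=T, B5=T, B7=F, B8=F, B9=S, B10=T, B11=E
union over the pool: B1=T, B1=F, B2=F, B3=F, B4=S, B5=T, B5=F, B6=T, B6=F, B7=T, B7=F, B8=T, B8=F, B9=S, B9=E, B10=T, B10=F, B11=S, B11=E
uncovered (3 of 22): B2=T, B3=T, B4=E
Answer: B2=T, B3=T, B4=E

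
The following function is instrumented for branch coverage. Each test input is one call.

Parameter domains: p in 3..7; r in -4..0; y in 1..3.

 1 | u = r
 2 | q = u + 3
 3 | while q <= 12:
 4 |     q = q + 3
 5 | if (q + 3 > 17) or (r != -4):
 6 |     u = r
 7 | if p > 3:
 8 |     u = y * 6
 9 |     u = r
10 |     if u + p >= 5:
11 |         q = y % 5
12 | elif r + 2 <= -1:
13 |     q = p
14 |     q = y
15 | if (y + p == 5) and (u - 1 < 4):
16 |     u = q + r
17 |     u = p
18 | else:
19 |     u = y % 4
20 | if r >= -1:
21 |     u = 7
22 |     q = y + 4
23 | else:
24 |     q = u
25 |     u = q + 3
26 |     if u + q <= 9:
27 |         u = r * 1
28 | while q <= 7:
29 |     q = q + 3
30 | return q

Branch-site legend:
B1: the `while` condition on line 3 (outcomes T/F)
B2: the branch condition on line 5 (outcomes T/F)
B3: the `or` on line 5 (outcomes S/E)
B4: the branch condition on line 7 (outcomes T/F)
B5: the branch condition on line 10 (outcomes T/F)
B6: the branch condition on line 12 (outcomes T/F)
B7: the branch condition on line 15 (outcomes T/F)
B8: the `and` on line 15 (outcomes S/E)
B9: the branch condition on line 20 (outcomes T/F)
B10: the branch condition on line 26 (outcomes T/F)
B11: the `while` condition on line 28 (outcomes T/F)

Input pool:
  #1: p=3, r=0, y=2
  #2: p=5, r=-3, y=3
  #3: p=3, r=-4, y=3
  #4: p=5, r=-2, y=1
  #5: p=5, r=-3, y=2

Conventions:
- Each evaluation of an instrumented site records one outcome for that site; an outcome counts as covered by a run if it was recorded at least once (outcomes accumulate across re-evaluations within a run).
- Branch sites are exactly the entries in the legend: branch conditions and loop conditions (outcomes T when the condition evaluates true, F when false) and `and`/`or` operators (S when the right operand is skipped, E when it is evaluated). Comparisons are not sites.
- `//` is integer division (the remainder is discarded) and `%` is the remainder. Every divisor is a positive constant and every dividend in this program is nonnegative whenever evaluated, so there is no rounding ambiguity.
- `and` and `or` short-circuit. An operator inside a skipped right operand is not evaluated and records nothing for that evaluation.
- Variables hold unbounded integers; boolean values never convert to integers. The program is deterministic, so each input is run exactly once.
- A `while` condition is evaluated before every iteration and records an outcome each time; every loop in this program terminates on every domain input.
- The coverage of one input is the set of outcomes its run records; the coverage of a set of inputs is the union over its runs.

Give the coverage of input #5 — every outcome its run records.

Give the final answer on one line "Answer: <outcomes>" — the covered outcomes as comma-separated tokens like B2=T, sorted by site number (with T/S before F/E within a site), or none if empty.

Running input #5 (p=5, r=-3, y=2), event by event:
  B1->T, B1->T, B1->T, B1->T, B1->T, B1->F, B3->S, B2->T, B4->T, B5->F
  B8->S, B7->F, B9->F, B10->T, B11->T, B11->T, B11->F
as a set, this run covers: B1=T, B1=F, B2=T, B3=S, B4=T, B5=F, B7=F, B8=S, B9=F, B10=T, B11=T, B11=F

Answer: B1=T, B1=F, B2=T, B3=S, B4=T, B5=F, B7=F, B8=S, B9=F, B10=T, B11=T, B11=F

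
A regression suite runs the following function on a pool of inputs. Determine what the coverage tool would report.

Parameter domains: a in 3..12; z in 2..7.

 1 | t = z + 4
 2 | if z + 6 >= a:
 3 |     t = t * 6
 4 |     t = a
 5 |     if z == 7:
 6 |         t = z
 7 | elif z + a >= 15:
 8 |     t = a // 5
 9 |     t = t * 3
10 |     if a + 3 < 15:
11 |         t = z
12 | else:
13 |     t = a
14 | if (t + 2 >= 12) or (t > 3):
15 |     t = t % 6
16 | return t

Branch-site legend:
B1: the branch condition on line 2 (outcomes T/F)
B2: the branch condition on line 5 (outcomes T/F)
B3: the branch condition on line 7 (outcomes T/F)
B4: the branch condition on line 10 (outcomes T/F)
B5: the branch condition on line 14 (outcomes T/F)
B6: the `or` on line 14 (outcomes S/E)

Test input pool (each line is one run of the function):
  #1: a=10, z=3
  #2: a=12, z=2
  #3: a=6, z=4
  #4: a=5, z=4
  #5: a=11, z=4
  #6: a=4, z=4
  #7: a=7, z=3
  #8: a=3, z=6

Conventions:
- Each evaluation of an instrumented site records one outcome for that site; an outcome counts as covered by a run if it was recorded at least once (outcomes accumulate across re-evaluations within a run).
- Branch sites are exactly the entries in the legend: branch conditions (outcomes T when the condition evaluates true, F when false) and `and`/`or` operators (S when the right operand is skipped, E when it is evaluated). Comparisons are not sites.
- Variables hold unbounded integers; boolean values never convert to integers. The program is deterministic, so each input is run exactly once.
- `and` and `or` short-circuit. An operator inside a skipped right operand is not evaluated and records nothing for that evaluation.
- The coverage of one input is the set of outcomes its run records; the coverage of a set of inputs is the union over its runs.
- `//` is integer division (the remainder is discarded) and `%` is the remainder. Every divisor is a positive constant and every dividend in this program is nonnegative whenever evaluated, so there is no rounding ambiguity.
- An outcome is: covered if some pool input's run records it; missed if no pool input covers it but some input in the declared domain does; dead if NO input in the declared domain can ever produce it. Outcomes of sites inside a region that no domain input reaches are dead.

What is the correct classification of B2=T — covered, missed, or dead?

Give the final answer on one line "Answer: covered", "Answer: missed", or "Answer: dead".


no pool input records B2=T
but domain input (a=3, z=7) does record it -> reachable, so missed
Answer: missed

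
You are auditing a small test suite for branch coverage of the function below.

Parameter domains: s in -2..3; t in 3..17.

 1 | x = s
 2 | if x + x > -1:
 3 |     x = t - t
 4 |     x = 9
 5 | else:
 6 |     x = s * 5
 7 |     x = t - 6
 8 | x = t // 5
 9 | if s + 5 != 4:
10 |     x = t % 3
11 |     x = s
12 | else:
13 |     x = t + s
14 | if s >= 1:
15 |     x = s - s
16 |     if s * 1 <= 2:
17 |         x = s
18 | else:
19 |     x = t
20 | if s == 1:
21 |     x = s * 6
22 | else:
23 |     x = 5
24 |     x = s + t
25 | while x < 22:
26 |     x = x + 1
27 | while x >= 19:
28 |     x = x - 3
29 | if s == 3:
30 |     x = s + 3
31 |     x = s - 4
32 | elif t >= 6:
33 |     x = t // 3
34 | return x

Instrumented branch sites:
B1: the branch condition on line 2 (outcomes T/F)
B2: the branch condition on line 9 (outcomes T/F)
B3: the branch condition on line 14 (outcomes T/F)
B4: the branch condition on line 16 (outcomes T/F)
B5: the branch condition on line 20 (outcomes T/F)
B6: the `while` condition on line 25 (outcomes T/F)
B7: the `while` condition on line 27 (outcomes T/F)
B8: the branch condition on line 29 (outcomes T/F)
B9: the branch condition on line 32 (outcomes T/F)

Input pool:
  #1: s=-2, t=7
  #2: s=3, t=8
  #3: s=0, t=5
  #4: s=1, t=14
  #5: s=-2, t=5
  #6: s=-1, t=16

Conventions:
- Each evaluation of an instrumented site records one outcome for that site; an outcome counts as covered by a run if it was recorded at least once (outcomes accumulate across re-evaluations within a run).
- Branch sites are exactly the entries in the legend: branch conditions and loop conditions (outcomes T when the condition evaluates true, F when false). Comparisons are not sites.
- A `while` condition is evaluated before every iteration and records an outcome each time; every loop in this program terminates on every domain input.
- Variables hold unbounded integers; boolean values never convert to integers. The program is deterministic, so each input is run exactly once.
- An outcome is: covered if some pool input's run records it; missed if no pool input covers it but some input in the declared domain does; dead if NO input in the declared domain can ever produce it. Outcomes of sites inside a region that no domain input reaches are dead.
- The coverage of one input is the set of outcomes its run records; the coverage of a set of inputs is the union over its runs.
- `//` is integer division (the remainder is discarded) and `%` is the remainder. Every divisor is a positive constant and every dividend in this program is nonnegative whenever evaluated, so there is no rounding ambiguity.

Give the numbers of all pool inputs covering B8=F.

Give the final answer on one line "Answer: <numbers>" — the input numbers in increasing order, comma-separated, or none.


input #1 (s=-2, t=7): covers B8=F
input #2 (s=3, t=8): misses B8=F
input #3 (s=0, t=5): covers B8=F
input #4 (s=1, t=14): covers B8=F
input #5 (s=-2, t=5): covers B8=F
input #6 (s=-1, t=16): covers B8=F
Answer: 1, 3, 4, 5, 6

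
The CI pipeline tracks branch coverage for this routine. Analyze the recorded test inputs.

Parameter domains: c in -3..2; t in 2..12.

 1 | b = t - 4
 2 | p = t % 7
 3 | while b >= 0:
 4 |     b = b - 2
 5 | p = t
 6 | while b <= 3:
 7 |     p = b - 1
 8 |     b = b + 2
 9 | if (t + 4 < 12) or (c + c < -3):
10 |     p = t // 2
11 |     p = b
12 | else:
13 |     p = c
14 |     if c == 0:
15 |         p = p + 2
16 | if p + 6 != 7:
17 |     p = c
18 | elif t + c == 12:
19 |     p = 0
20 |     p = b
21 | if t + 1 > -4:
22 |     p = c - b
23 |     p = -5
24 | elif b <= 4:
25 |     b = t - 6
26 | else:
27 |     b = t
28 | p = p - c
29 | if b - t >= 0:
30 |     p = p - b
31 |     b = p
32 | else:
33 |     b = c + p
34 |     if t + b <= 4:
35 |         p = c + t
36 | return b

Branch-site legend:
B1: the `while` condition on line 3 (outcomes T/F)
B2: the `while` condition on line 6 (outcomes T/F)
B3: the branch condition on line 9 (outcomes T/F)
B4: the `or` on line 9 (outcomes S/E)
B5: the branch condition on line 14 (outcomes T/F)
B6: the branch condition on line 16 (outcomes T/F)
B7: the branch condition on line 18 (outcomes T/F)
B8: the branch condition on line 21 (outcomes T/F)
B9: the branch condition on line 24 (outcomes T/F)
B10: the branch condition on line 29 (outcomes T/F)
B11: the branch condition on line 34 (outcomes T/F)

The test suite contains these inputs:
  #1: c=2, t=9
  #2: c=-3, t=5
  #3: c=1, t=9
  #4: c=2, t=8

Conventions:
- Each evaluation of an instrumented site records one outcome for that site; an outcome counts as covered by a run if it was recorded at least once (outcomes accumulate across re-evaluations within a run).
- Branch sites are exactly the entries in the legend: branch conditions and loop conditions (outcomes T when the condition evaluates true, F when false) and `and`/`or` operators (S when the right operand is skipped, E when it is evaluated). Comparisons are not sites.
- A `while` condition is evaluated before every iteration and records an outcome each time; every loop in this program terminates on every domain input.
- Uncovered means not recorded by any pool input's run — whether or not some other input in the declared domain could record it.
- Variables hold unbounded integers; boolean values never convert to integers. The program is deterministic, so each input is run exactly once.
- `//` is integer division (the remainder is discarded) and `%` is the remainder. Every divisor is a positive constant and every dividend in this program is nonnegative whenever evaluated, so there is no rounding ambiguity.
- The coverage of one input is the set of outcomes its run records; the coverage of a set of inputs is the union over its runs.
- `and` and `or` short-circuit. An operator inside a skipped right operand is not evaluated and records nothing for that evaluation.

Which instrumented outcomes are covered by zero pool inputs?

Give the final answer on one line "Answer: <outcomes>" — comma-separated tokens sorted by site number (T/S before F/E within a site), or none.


#1 (c=2, t=9) -> covered: B1=T, B1=F, B2=T, B2=F, B3=F, B4=E, B5=F, B6=T, B8=T, B10=F, B11=T
#2 (c=-3, t=5) -> covered: B1=T, B1=F, B2=T, B2=F, B3=T, B4=S, B6=T, B8=T, B10=T
#3 (c=1, t=9) -> covered: B1=T, B1=F, B2=T, B2=F, B3=F, B4=E, B5=F, B6=F, B7=F, B8=T, B10=F, B11=T
#4 (c=2, t=8) -> covered: B1=T, B1=F, B2=T, B2=F, B3=F, B4=E, B5=F, B6=T, B8=T, B10=F, B11=T
union over the pool: B1=T, B1=F, B2=T, B2=F, B3=T, B3=F, B4=S, B4=E, B5=F, B6=T, B6=F, B7=F, B8=T, B10=T, B10=F, B11=T
uncovered (6 of 22): B5=T, B7=T, B8=F, B9=T, B9=F, B11=F
Answer: B5=T, B7=T, B8=F, B9=T, B9=F, B11=F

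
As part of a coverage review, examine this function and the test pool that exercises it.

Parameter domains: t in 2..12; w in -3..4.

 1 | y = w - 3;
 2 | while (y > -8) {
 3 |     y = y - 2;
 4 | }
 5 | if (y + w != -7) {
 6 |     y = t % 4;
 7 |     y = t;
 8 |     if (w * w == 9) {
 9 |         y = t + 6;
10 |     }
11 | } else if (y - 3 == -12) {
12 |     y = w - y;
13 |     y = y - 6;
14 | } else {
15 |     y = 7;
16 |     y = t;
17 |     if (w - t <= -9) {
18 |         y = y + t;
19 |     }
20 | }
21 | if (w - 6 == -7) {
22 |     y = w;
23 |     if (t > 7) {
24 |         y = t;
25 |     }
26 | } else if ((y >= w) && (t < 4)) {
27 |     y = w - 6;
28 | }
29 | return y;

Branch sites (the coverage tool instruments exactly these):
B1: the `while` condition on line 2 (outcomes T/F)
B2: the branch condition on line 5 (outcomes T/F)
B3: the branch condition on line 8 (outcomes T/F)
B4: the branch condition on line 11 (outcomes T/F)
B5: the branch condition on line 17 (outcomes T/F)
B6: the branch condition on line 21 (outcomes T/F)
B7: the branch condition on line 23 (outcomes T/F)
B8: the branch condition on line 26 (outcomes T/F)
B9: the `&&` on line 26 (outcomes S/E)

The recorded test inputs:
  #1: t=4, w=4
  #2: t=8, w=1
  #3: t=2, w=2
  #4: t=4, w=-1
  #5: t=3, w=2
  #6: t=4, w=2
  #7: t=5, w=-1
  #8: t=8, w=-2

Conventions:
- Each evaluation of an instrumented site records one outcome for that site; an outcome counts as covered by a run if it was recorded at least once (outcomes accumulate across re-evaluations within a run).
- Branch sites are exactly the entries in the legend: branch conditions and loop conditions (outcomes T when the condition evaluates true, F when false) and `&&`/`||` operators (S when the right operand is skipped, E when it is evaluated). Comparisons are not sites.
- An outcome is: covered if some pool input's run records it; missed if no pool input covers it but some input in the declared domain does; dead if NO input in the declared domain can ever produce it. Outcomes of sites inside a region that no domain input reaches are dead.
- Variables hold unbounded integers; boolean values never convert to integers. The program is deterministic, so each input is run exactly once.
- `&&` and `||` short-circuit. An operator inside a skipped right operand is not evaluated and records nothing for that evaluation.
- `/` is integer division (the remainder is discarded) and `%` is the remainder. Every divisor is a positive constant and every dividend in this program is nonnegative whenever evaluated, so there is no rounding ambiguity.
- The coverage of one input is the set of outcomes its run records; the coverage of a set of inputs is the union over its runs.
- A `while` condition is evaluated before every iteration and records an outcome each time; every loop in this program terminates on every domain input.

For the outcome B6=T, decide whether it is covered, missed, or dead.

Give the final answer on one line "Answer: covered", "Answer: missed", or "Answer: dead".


B6=T is recorded by pool input(s) 4, 7 -> covered
Answer: covered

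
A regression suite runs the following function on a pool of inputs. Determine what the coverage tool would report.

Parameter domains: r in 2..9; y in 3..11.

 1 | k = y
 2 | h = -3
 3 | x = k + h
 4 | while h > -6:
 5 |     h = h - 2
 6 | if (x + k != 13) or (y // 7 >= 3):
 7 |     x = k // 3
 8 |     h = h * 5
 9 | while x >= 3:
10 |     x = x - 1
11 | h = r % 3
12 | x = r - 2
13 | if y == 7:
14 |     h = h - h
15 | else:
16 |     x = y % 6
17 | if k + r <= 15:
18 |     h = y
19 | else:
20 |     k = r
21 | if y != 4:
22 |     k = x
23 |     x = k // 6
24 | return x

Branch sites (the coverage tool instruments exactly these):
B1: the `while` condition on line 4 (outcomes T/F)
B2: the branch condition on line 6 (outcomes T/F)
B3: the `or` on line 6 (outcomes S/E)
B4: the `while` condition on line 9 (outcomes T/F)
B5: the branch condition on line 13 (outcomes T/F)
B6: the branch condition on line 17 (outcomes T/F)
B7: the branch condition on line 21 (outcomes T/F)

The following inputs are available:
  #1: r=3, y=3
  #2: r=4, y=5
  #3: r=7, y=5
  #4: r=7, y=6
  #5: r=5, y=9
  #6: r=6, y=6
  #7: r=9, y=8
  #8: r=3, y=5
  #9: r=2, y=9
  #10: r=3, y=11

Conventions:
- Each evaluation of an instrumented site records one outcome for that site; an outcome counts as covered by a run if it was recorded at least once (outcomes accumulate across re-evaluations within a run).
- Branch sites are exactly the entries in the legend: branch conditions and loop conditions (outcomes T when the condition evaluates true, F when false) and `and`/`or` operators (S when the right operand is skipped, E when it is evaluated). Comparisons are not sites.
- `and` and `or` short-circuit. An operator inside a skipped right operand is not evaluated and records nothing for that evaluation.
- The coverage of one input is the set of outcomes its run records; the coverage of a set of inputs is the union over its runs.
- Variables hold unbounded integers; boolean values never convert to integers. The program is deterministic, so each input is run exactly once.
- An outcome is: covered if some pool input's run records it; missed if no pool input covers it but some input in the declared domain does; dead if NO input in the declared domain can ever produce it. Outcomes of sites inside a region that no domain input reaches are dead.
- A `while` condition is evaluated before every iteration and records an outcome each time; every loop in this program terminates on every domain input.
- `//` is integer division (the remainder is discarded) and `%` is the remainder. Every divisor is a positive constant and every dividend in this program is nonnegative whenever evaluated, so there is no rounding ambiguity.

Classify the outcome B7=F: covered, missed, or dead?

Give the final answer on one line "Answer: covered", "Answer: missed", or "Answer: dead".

no pool input records B7=F
but domain input (r=2, y=4) does record it -> reachable, so missed

Answer: missed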